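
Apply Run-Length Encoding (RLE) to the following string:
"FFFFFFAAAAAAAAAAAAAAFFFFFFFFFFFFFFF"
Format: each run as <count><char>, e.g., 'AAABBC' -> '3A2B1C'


Scanning runs left to right:
  i=0: run of 'F' x 6 -> '6F'
  i=6: run of 'A' x 14 -> '14A'
  i=20: run of 'F' x 15 -> '15F'

RLE = 6F14A15F


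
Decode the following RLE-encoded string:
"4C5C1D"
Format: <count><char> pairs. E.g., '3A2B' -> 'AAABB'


Expanding each <count><char> pair:
  4C -> 'CCCC'
  5C -> 'CCCCC'
  1D -> 'D'

Decoded = CCCCCCCCCD


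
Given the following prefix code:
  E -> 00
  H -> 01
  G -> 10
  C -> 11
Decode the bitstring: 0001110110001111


Decoding step by step:
Bits 00 -> E
Bits 01 -> H
Bits 11 -> C
Bits 01 -> H
Bits 10 -> G
Bits 00 -> E
Bits 11 -> C
Bits 11 -> C


Decoded message: EHCHGECC


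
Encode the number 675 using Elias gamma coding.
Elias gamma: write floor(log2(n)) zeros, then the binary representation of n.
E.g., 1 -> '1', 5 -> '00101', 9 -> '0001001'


num_bits = floor(log2(675)) + 1 = 10
leading_zeros = num_bits - 1 = 9
binary(675) = 1010100011

Elias gamma(675) = '000000000' + '1010100011' = 0000000001010100011 (19 bits)


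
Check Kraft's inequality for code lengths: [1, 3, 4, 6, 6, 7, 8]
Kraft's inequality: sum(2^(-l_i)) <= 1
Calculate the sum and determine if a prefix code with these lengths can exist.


Sum = 2^(-1) + 2^(-3) + 2^(-4) + 2^(-6) + 2^(-6) + 2^(-7) + 2^(-8)
    = 0.5 + 0.125 + 0.0625 + 0.015625 + 0.015625 + 0.0078125 + 0.00390625
    = 187/256 = 0.73046875
Since 0.73046875 <= 1, Kraft's inequality IS satisfied.
A prefix code with these lengths CAN exist.

Kraft sum = 0.73046875. Satisfied.


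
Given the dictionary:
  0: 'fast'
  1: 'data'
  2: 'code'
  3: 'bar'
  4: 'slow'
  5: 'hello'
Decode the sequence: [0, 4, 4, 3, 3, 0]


Look up each index in the dictionary:
  0 -> 'fast'
  4 -> 'slow'
  4 -> 'slow'
  3 -> 'bar'
  3 -> 'bar'
  0 -> 'fast'

Decoded: "fast slow slow bar bar fast"


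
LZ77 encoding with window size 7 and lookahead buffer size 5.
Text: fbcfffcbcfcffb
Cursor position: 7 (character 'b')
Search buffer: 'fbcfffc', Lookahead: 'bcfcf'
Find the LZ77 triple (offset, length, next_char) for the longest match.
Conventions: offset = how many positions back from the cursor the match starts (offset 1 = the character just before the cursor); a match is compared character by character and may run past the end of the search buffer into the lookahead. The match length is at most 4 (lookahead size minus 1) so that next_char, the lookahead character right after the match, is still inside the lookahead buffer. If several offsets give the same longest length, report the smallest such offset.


Try each offset into the search buffer:
  offset=1 (pos 6, char 'c'): match length 0
  offset=2 (pos 5, char 'f'): match length 0
  offset=3 (pos 4, char 'f'): match length 0
  offset=4 (pos 3, char 'f'): match length 0
  offset=5 (pos 2, char 'c'): match length 0
  offset=6 (pos 1, char 'b'): match length 3
  offset=7 (pos 0, char 'f'): match length 0
Longest match has length 3 at offset 6.
next_char = character at position 7 + 3 = 10 -> 'c'

Best match: offset=6, length=3 (matching 'bcf' starting at position 1)
LZ77 triple: (6, 3, 'c')


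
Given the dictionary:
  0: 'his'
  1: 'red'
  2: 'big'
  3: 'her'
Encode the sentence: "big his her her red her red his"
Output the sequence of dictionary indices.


Look up each word in the dictionary:
  'big' -> 2
  'his' -> 0
  'her' -> 3
  'her' -> 3
  'red' -> 1
  'her' -> 3
  'red' -> 1
  'his' -> 0

Encoded: [2, 0, 3, 3, 1, 3, 1, 0]


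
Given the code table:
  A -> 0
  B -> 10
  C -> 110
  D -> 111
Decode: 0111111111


Decoding:
0 -> A
111 -> D
111 -> D
111 -> D


Result: ADDD


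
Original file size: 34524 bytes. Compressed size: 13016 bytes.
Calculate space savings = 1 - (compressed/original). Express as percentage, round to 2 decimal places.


ratio = compressed/original = 13016/34524 = 0.377013
savings = 1 - ratio = 1 - 0.377013 = 0.622987
as a percentage: 0.622987 * 100 = 62.3%

Space savings = 1 - 13016/34524 = 62.3%


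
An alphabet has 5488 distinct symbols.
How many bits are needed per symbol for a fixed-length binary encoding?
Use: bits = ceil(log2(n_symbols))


log2(5488) = 12.4221
Bracket: 2^12 = 4096 < 5488 <= 2^13 = 8192
So ceil(log2(5488)) = 13

bits = ceil(log2(5488)) = ceil(12.4221) = 13 bits


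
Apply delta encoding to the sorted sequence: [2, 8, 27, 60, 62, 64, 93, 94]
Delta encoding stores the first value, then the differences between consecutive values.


First value: 2
Deltas:
  8 - 2 = 6
  27 - 8 = 19
  60 - 27 = 33
  62 - 60 = 2
  64 - 62 = 2
  93 - 64 = 29
  94 - 93 = 1


Delta encoded: [2, 6, 19, 33, 2, 2, 29, 1]


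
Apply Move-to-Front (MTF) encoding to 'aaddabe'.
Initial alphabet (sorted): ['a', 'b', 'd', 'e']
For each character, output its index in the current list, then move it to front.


MTF encoding:
'a': index 0 in ['a', 'b', 'd', 'e'] -> ['a', 'b', 'd', 'e']
'a': index 0 in ['a', 'b', 'd', 'e'] -> ['a', 'b', 'd', 'e']
'd': index 2 in ['a', 'b', 'd', 'e'] -> ['d', 'a', 'b', 'e']
'd': index 0 in ['d', 'a', 'b', 'e'] -> ['d', 'a', 'b', 'e']
'a': index 1 in ['d', 'a', 'b', 'e'] -> ['a', 'd', 'b', 'e']
'b': index 2 in ['a', 'd', 'b', 'e'] -> ['b', 'a', 'd', 'e']
'e': index 3 in ['b', 'a', 'd', 'e'] -> ['e', 'b', 'a', 'd']


Output: [0, 0, 2, 0, 1, 2, 3]


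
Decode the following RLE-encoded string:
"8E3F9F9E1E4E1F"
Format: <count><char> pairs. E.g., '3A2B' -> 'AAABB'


Expanding each <count><char> pair:
  8E -> 'EEEEEEEE'
  3F -> 'FFF'
  9F -> 'FFFFFFFFF'
  9E -> 'EEEEEEEEE'
  1E -> 'E'
  4E -> 'EEEE'
  1F -> 'F'

Decoded = EEEEEEEEFFFFFFFFFFFFEEEEEEEEEEEEEEF


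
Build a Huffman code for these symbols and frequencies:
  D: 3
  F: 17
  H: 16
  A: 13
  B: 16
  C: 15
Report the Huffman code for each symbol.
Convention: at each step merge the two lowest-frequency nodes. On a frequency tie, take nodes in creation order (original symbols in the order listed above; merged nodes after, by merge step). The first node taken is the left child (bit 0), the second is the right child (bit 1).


Huffman tree construction:
Step 1: Merge D(3) + A(13) = 16
Step 2: Merge C(15) + H(16) = 31
Step 3: Merge B(16) + (D+A)(16) = 32
Step 4: Merge F(17) + (C+H)(31) = 48
Step 5: Merge (B+(D+A))(32) + (F+(C+H))(48) = 80
Read each symbol's code off the tree from the root (left child = 0, right child = 1).

Codes:
  D: 010 (length 3)
  F: 10 (length 2)
  H: 111 (length 3)
  A: 011 (length 3)
  B: 00 (length 2)
  C: 110 (length 3)
Average code length: 207/80 = 2.5875 bits/symbol


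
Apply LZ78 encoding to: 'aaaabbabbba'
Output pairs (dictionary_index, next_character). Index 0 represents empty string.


LZ78 encoding steps:
Dictionary: {0: ''}
Step 1: w='' (idx 0), next='a' -> output (0, 'a'), add 'a' as idx 1
Step 2: w='a' (idx 1), next='a' -> output (1, 'a'), add 'aa' as idx 2
Step 3: w='a' (idx 1), next='b' -> output (1, 'b'), add 'ab' as idx 3
Step 4: w='' (idx 0), next='b' -> output (0, 'b'), add 'b' as idx 4
Step 5: w='ab' (idx 3), next='b' -> output (3, 'b'), add 'abb' as idx 5
Step 6: w='b' (idx 4), next='a' -> output (4, 'a'), add 'ba' as idx 6


Encoded: [(0, 'a'), (1, 'a'), (1, 'b'), (0, 'b'), (3, 'b'), (4, 'a')]


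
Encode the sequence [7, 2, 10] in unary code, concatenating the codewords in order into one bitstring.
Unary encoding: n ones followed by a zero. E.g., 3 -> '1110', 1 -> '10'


Encode each number as n ones followed by a terminating 0:
  7 -> 11111110 (8 bits)
  2 -> 110 (3 bits)
  10 -> 11111111110 (11 bits)
Total length = 8 + 3 + 11 = 22 bits.

Unary([7, 2, 10]) = 1111111011011111111110 (22 bits)


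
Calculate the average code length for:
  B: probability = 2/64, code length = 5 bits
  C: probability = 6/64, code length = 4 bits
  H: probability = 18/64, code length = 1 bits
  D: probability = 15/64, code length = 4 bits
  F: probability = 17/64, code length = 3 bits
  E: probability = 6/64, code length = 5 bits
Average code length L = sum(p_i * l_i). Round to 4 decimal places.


Weighted contributions p_i * l_i:
  B: (2/64) * 5 = 10/64
  C: (6/64) * 4 = 24/64
  H: (18/64) * 1 = 18/64
  D: (15/64) * 4 = 60/64
  F: (17/64) * 3 = 51/64
  E: (6/64) * 5 = 30/64
Sum = (10 + 24 + 18 + 60 + 51 + 30)/64 = 193/64

L = 193/64 = 3.0156 bits/symbol


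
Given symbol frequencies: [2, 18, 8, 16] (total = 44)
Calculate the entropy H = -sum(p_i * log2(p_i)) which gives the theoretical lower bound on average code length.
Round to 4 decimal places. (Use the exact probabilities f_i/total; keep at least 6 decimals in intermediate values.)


Per-symbol terms -p_i * log2(p_i) with p_i = f_i/44:
  p = 2/44 = 0.045455: log2(p) = -4.459432, -p*log2(p) = 0.202701
  p = 18/44 = 0.409091: log2(p) = -1.289507, -p*log2(p) = 0.527525
  p = 8/44 = 0.181818: log2(p) = -2.459432, -p*log2(p) = 0.447169
  p = 16/44 = 0.363636: log2(p) = -1.459432, -p*log2(p) = 0.530702
H = 0.202701 + 0.527525 + 0.447169 + 0.530702 = 1.708097

H = 1.7081 bits/symbol


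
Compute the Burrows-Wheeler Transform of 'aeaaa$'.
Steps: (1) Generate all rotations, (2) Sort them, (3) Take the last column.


Rotations (sorted):
  0: $aeaaa -> last char: a
  1: a$aeaa -> last char: a
  2: aa$aea -> last char: a
  3: aaa$ae -> last char: e
  4: aeaaa$ -> last char: $
  5: eaaa$a -> last char: a


BWT = aaae$a


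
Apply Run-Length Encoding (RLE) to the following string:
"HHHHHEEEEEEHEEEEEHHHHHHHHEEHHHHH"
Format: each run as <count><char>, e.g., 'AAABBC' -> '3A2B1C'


Scanning runs left to right:
  i=0: run of 'H' x 5 -> '5H'
  i=5: run of 'E' x 6 -> '6E'
  i=11: run of 'H' x 1 -> '1H'
  i=12: run of 'E' x 5 -> '5E'
  i=17: run of 'H' x 8 -> '8H'
  i=25: run of 'E' x 2 -> '2E'
  i=27: run of 'H' x 5 -> '5H'

RLE = 5H6E1H5E8H2E5H


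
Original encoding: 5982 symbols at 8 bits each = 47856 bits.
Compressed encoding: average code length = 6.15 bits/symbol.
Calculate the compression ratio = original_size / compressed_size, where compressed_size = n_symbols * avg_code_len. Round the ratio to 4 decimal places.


original_size = n_symbols * orig_bits = 5982 * 8 = 47856 bits
compressed_size = n_symbols * avg_code_len = 5982 * 6.15 = 36789.3 bits
ratio = original_size / compressed_size = 47856 / 36789.3 = 1.3008

Compression ratio = 1.3008


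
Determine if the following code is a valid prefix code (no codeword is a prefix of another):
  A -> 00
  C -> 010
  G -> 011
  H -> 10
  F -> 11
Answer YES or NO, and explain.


Checking each pair (does one codeword prefix another?):
  A='00' vs C='010': no prefix
  A='00' vs G='011': no prefix
  A='00' vs H='10': no prefix
  A='00' vs F='11': no prefix
  C='010' vs A='00': no prefix
  C='010' vs G='011': no prefix
  C='010' vs H='10': no prefix
  C='010' vs F='11': no prefix
  G='011' vs A='00': no prefix
  G='011' vs C='010': no prefix
  G='011' vs H='10': no prefix
  G='011' vs F='11': no prefix
  H='10' vs A='00': no prefix
  H='10' vs C='010': no prefix
  H='10' vs G='011': no prefix
  H='10' vs F='11': no prefix
  F='11' vs A='00': no prefix
  F='11' vs C='010': no prefix
  F='11' vs G='011': no prefix
  F='11' vs H='10': no prefix
No violation found over all pairs.

YES -- this is a valid prefix code. No codeword is a prefix of any other codeword.


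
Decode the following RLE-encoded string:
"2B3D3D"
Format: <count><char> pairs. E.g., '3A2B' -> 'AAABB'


Expanding each <count><char> pair:
  2B -> 'BB'
  3D -> 'DDD'
  3D -> 'DDD'

Decoded = BBDDDDDD


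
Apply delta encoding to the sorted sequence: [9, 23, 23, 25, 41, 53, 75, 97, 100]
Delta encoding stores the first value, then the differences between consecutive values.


First value: 9
Deltas:
  23 - 9 = 14
  23 - 23 = 0
  25 - 23 = 2
  41 - 25 = 16
  53 - 41 = 12
  75 - 53 = 22
  97 - 75 = 22
  100 - 97 = 3


Delta encoded: [9, 14, 0, 2, 16, 12, 22, 22, 3]


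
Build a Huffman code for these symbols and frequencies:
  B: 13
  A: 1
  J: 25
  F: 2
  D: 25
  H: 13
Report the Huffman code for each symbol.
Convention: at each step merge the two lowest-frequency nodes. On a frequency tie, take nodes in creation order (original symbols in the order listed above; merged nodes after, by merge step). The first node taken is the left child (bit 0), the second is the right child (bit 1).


Huffman tree construction:
Step 1: Merge A(1) + F(2) = 3
Step 2: Merge (A+F)(3) + B(13) = 16
Step 3: Merge H(13) + ((A+F)+B)(16) = 29
Step 4: Merge J(25) + D(25) = 50
Step 5: Merge (H+((A+F)+B))(29) + (J+D)(50) = 79
Read each symbol's code off the tree from the root (left child = 0, right child = 1).

Codes:
  B: 011 (length 3)
  A: 0100 (length 4)
  J: 10 (length 2)
  F: 0101 (length 4)
  D: 11 (length 2)
  H: 00 (length 2)
Average code length: 177/79 = 2.2405 bits/symbol


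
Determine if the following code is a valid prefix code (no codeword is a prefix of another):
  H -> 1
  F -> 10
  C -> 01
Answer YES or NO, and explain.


Checking each pair (does one codeword prefix another?):
  H='1' vs F='10': prefix -- VIOLATION

NO -- this is NOT a valid prefix code. H (1) is a prefix of F (10).


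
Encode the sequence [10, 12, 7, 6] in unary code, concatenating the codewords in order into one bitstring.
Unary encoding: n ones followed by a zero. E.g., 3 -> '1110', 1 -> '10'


Encode each number as n ones followed by a terminating 0:
  10 -> 11111111110 (11 bits)
  12 -> 1111111111110 (13 bits)
  7 -> 11111110 (8 bits)
  6 -> 1111110 (7 bits)
Total length = 11 + 13 + 8 + 7 = 39 bits.

Unary([10, 12, 7, 6]) = 111111111101111111111110111111101111110 (39 bits)


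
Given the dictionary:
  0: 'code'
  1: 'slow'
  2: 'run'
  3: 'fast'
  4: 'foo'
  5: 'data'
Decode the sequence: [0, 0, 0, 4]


Look up each index in the dictionary:
  0 -> 'code'
  0 -> 'code'
  0 -> 'code'
  4 -> 'foo'

Decoded: "code code code foo"


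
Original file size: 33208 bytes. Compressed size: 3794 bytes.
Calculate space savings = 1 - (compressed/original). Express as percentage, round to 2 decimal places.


ratio = compressed/original = 3794/33208 = 0.11425
savings = 1 - ratio = 1 - 0.11425 = 0.88575
as a percentage: 0.88575 * 100 = 88.58%

Space savings = 1 - 3794/33208 = 88.58%


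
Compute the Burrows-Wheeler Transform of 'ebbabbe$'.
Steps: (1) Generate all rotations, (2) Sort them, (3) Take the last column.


Rotations (sorted):
  0: $ebbabbe -> last char: e
  1: abbe$ebb -> last char: b
  2: babbe$eb -> last char: b
  3: bbabbe$e -> last char: e
  4: bbe$ebba -> last char: a
  5: be$ebbab -> last char: b
  6: e$ebbabb -> last char: b
  7: ebbabbe$ -> last char: $


BWT = ebbeabb$


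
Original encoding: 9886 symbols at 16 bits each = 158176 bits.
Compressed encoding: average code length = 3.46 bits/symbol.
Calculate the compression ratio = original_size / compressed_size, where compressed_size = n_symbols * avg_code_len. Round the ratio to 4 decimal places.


original_size = n_symbols * orig_bits = 9886 * 16 = 158176 bits
compressed_size = n_symbols * avg_code_len = 9886 * 3.46 = 34205.56 bits
ratio = original_size / compressed_size = 158176 / 34205.56 = 4.6243

Compression ratio = 4.6243


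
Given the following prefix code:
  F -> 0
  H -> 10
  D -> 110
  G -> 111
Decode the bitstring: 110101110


Decoding step by step:
Bits 110 -> D
Bits 10 -> H
Bits 111 -> G
Bits 0 -> F


Decoded message: DHGF


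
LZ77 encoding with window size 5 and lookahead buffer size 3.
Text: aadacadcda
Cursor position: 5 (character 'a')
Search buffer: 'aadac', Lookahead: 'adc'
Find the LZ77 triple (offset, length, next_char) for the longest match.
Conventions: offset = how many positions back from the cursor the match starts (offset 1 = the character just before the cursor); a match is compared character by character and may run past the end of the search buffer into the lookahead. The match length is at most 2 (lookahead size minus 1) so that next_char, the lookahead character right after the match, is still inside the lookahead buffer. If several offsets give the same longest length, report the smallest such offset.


Try each offset into the search buffer:
  offset=1 (pos 4, char 'c'): match length 0
  offset=2 (pos 3, char 'a'): match length 1
  offset=3 (pos 2, char 'd'): match length 0
  offset=4 (pos 1, char 'a'): match length 2
  offset=5 (pos 0, char 'a'): match length 1
Longest match has length 2 at offset 4.
next_char = character at position 5 + 2 = 7 -> 'c'

Best match: offset=4, length=2 (matching 'ad' starting at position 1)
LZ77 triple: (4, 2, 'c')


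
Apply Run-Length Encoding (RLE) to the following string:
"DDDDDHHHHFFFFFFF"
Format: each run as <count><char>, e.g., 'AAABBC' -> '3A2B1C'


Scanning runs left to right:
  i=0: run of 'D' x 5 -> '5D'
  i=5: run of 'H' x 4 -> '4H'
  i=9: run of 'F' x 7 -> '7F'

RLE = 5D4H7F


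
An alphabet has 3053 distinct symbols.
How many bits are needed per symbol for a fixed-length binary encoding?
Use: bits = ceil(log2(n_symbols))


log2(3053) = 11.576
Bracket: 2^11 = 2048 < 3053 <= 2^12 = 4096
So ceil(log2(3053)) = 12

bits = ceil(log2(3053)) = ceil(11.576) = 12 bits


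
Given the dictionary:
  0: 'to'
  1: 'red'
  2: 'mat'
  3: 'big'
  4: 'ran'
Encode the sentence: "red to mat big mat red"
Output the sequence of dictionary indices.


Look up each word in the dictionary:
  'red' -> 1
  'to' -> 0
  'mat' -> 2
  'big' -> 3
  'mat' -> 2
  'red' -> 1

Encoded: [1, 0, 2, 3, 2, 1]


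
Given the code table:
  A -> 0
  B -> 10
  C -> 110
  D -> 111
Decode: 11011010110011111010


Decoding:
110 -> C
110 -> C
10 -> B
110 -> C
0 -> A
111 -> D
110 -> C
10 -> B


Result: CCBCADCB


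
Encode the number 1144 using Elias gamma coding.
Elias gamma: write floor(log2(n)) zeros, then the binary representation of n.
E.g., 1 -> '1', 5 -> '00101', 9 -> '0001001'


num_bits = floor(log2(1144)) + 1 = 11
leading_zeros = num_bits - 1 = 10
binary(1144) = 10001111000

Elias gamma(1144) = '0000000000' + '10001111000' = 000000000010001111000 (21 bits)


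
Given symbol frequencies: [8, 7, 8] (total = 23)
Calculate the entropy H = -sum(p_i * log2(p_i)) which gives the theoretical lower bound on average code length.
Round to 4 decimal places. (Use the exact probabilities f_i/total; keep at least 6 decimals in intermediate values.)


Per-symbol terms -p_i * log2(p_i) with p_i = f_i/23:
  p = 8/23 = 0.347826: log2(p) = -1.523562, -p*log2(p) = 0.529935
  p = 7/23 = 0.304348: log2(p) = -1.716207, -p*log2(p) = 0.522324
  p = 8/23 = 0.347826: log2(p) = -1.523562, -p*log2(p) = 0.529935
H = 0.529935 + 0.522324 + 0.529935 = 1.582194

H = 1.5822 bits/symbol


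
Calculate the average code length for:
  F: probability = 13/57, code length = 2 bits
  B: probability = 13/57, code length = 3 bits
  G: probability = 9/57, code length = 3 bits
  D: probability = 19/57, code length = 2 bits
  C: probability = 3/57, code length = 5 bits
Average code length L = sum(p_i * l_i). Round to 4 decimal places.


Weighted contributions p_i * l_i:
  F: (13/57) * 2 = 26/57
  B: (13/57) * 3 = 39/57
  G: (9/57) * 3 = 27/57
  D: (19/57) * 2 = 38/57
  C: (3/57) * 5 = 15/57
Sum = (26 + 39 + 27 + 38 + 15)/57 = 145/57

L = 145/57 = 2.5439 bits/symbol


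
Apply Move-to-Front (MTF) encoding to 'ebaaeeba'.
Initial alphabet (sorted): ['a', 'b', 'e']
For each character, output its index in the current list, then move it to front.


MTF encoding:
'e': index 2 in ['a', 'b', 'e'] -> ['e', 'a', 'b']
'b': index 2 in ['e', 'a', 'b'] -> ['b', 'e', 'a']
'a': index 2 in ['b', 'e', 'a'] -> ['a', 'b', 'e']
'a': index 0 in ['a', 'b', 'e'] -> ['a', 'b', 'e']
'e': index 2 in ['a', 'b', 'e'] -> ['e', 'a', 'b']
'e': index 0 in ['e', 'a', 'b'] -> ['e', 'a', 'b']
'b': index 2 in ['e', 'a', 'b'] -> ['b', 'e', 'a']
'a': index 2 in ['b', 'e', 'a'] -> ['a', 'b', 'e']


Output: [2, 2, 2, 0, 2, 0, 2, 2]


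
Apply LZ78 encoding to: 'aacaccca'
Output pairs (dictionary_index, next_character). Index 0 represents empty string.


LZ78 encoding steps:
Dictionary: {0: ''}
Step 1: w='' (idx 0), next='a' -> output (0, 'a'), add 'a' as idx 1
Step 2: w='a' (idx 1), next='c' -> output (1, 'c'), add 'ac' as idx 2
Step 3: w='ac' (idx 2), next='c' -> output (2, 'c'), add 'acc' as idx 3
Step 4: w='' (idx 0), next='c' -> output (0, 'c'), add 'c' as idx 4
Step 5: w='a' (idx 1), end of input -> output (1, '')


Encoded: [(0, 'a'), (1, 'c'), (2, 'c'), (0, 'c'), (1, '')]


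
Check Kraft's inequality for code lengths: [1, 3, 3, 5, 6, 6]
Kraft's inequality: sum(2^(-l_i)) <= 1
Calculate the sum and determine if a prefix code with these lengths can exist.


Sum = 2^(-1) + 2^(-3) + 2^(-3) + 2^(-5) + 2^(-6) + 2^(-6)
    = 0.5 + 0.125 + 0.125 + 0.03125 + 0.015625 + 0.015625
    = 52/64 = 0.8125
Since 0.8125 <= 1, Kraft's inequality IS satisfied.
A prefix code with these lengths CAN exist.

Kraft sum = 0.8125. Satisfied.


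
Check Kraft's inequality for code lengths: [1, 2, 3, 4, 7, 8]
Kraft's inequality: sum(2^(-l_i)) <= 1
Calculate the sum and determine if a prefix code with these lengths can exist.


Sum = 2^(-1) + 2^(-2) + 2^(-3) + 2^(-4) + 2^(-7) + 2^(-8)
    = 0.5 + 0.25 + 0.125 + 0.0625 + 0.0078125 + 0.00390625
    = 243/256 = 0.94921875
Since 0.94921875 <= 1, Kraft's inequality IS satisfied.
A prefix code with these lengths CAN exist.

Kraft sum = 0.94921875. Satisfied.


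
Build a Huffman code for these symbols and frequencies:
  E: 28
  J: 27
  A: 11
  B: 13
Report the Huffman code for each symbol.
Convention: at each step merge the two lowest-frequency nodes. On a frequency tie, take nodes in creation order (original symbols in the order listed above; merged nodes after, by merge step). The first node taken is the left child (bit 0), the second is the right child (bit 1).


Huffman tree construction:
Step 1: Merge A(11) + B(13) = 24
Step 2: Merge (A+B)(24) + J(27) = 51
Step 3: Merge E(28) + ((A+B)+J)(51) = 79
Read each symbol's code off the tree from the root (left child = 0, right child = 1).

Codes:
  E: 0 (length 1)
  J: 11 (length 2)
  A: 100 (length 3)
  B: 101 (length 3)
Average code length: 154/79 = 1.9494 bits/symbol


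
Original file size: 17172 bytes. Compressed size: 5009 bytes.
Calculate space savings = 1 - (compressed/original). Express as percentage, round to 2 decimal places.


ratio = compressed/original = 5009/17172 = 0.291696
savings = 1 - ratio = 1 - 0.291696 = 0.708304
as a percentage: 0.708304 * 100 = 70.83%

Space savings = 1 - 5009/17172 = 70.83%


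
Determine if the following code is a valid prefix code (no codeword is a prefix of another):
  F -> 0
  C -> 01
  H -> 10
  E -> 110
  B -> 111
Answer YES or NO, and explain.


Checking each pair (does one codeword prefix another?):
  F='0' vs C='01': prefix -- VIOLATION

NO -- this is NOT a valid prefix code. F (0) is a prefix of C (01).


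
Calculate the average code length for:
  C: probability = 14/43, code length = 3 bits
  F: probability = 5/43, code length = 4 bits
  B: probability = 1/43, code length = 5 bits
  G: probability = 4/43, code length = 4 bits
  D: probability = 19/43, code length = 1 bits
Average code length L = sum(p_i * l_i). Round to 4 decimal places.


Weighted contributions p_i * l_i:
  C: (14/43) * 3 = 42/43
  F: (5/43) * 4 = 20/43
  B: (1/43) * 5 = 5/43
  G: (4/43) * 4 = 16/43
  D: (19/43) * 1 = 19/43
Sum = (42 + 20 + 5 + 16 + 19)/43 = 102/43

L = 102/43 = 2.3721 bits/symbol


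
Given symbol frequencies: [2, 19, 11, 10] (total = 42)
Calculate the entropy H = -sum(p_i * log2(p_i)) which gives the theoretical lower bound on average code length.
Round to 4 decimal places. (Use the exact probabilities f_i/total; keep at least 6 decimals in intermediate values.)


Per-symbol terms -p_i * log2(p_i) with p_i = f_i/42:
  p = 2/42 = 0.047619: log2(p) = -4.392317, -p*log2(p) = 0.209158
  p = 19/42 = 0.452381: log2(p) = -1.144390, -p*log2(p) = 0.517700
  p = 11/42 = 0.261905: log2(p) = -1.932886, -p*log2(p) = 0.506232
  p = 10/42 = 0.238095: log2(p) = -2.070389, -p*log2(p) = 0.492950
H = 0.209158 + 0.517700 + 0.506232 + 0.492950 = 1.726040

H = 1.726 bits/symbol


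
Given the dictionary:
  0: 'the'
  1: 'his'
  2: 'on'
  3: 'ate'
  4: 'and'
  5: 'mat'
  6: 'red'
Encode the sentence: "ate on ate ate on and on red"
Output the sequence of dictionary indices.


Look up each word in the dictionary:
  'ate' -> 3
  'on' -> 2
  'ate' -> 3
  'ate' -> 3
  'on' -> 2
  'and' -> 4
  'on' -> 2
  'red' -> 6

Encoded: [3, 2, 3, 3, 2, 4, 2, 6]


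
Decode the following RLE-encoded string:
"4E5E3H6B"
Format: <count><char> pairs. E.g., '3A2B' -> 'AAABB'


Expanding each <count><char> pair:
  4E -> 'EEEE'
  5E -> 'EEEEE'
  3H -> 'HHH'
  6B -> 'BBBBBB'

Decoded = EEEEEEEEEHHHBBBBBB


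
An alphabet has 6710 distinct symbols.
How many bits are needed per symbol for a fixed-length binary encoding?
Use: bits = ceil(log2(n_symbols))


log2(6710) = 12.7121
Bracket: 2^12 = 4096 < 6710 <= 2^13 = 8192
So ceil(log2(6710)) = 13

bits = ceil(log2(6710)) = ceil(12.7121) = 13 bits


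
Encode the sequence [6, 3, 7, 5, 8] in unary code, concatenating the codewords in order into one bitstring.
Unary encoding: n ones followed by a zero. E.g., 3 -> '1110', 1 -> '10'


Encode each number as n ones followed by a terminating 0:
  6 -> 1111110 (7 bits)
  3 -> 1110 (4 bits)
  7 -> 11111110 (8 bits)
  5 -> 111110 (6 bits)
  8 -> 111111110 (9 bits)
Total length = 7 + 4 + 8 + 6 + 9 = 34 bits.

Unary([6, 3, 7, 5, 8]) = 1111110111011111110111110111111110 (34 bits)


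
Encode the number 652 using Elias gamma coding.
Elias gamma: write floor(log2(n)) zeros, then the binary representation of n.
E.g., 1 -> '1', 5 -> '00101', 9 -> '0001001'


num_bits = floor(log2(652)) + 1 = 10
leading_zeros = num_bits - 1 = 9
binary(652) = 1010001100

Elias gamma(652) = '000000000' + '1010001100' = 0000000001010001100 (19 bits)


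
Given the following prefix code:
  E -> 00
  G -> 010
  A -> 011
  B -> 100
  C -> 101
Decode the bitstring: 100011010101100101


Decoding step by step:
Bits 100 -> B
Bits 011 -> A
Bits 010 -> G
Bits 101 -> C
Bits 100 -> B
Bits 101 -> C


Decoded message: BAGCBC


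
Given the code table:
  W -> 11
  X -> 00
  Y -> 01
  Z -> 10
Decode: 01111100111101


Decoding:
01 -> Y
11 -> W
11 -> W
00 -> X
11 -> W
11 -> W
01 -> Y


Result: YWWXWWY


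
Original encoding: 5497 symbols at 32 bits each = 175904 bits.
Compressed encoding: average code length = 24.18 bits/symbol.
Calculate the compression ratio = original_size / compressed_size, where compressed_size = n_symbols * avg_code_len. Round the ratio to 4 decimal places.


original_size = n_symbols * orig_bits = 5497 * 32 = 175904 bits
compressed_size = n_symbols * avg_code_len = 5497 * 24.18 = 132917.46 bits
ratio = original_size / compressed_size = 175904 / 132917.46 = 1.3234

Compression ratio = 1.3234


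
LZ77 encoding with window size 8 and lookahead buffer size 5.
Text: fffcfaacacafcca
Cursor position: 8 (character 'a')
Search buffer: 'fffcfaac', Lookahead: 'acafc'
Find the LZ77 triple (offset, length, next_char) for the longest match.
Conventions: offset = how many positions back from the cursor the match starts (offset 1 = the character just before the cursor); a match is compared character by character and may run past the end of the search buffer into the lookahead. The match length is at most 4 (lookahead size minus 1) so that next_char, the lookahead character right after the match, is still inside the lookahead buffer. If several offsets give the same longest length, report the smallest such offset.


Try each offset into the search buffer:
  offset=1 (pos 7, char 'c'): match length 0
  offset=2 (pos 6, char 'a'): match length 3
  offset=3 (pos 5, char 'a'): match length 1
  offset=4 (pos 4, char 'f'): match length 0
  offset=5 (pos 3, char 'c'): match length 0
  offset=6 (pos 2, char 'f'): match length 0
  offset=7 (pos 1, char 'f'): match length 0
  offset=8 (pos 0, char 'f'): match length 0
Longest match has length 3 at offset 2.
next_char = character at position 8 + 3 = 11 -> 'f'

Best match: offset=2, length=3 (matching 'aca' starting at position 6)
LZ77 triple: (2, 3, 'f')


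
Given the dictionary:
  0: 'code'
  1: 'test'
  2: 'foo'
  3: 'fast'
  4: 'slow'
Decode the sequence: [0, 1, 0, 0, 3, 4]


Look up each index in the dictionary:
  0 -> 'code'
  1 -> 'test'
  0 -> 'code'
  0 -> 'code'
  3 -> 'fast'
  4 -> 'slow'

Decoded: "code test code code fast slow"


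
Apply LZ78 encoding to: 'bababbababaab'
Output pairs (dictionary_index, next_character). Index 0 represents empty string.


LZ78 encoding steps:
Dictionary: {0: ''}
Step 1: w='' (idx 0), next='b' -> output (0, 'b'), add 'b' as idx 1
Step 2: w='' (idx 0), next='a' -> output (0, 'a'), add 'a' as idx 2
Step 3: w='b' (idx 1), next='a' -> output (1, 'a'), add 'ba' as idx 3
Step 4: w='b' (idx 1), next='b' -> output (1, 'b'), add 'bb' as idx 4
Step 5: w='a' (idx 2), next='b' -> output (2, 'b'), add 'ab' as idx 5
Step 6: w='ab' (idx 5), next='a' -> output (5, 'a'), add 'aba' as idx 6
Step 7: w='ab' (idx 5), end of input -> output (5, '')


Encoded: [(0, 'b'), (0, 'a'), (1, 'a'), (1, 'b'), (2, 'b'), (5, 'a'), (5, '')]


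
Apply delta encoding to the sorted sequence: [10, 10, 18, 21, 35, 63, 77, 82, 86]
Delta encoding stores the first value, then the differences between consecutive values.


First value: 10
Deltas:
  10 - 10 = 0
  18 - 10 = 8
  21 - 18 = 3
  35 - 21 = 14
  63 - 35 = 28
  77 - 63 = 14
  82 - 77 = 5
  86 - 82 = 4


Delta encoded: [10, 0, 8, 3, 14, 28, 14, 5, 4]


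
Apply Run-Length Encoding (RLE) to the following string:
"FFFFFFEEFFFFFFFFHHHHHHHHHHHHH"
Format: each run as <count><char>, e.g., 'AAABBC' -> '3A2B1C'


Scanning runs left to right:
  i=0: run of 'F' x 6 -> '6F'
  i=6: run of 'E' x 2 -> '2E'
  i=8: run of 'F' x 8 -> '8F'
  i=16: run of 'H' x 13 -> '13H'

RLE = 6F2E8F13H


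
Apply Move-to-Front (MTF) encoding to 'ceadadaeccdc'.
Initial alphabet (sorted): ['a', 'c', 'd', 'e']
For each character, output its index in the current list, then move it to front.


MTF encoding:
'c': index 1 in ['a', 'c', 'd', 'e'] -> ['c', 'a', 'd', 'e']
'e': index 3 in ['c', 'a', 'd', 'e'] -> ['e', 'c', 'a', 'd']
'a': index 2 in ['e', 'c', 'a', 'd'] -> ['a', 'e', 'c', 'd']
'd': index 3 in ['a', 'e', 'c', 'd'] -> ['d', 'a', 'e', 'c']
'a': index 1 in ['d', 'a', 'e', 'c'] -> ['a', 'd', 'e', 'c']
'd': index 1 in ['a', 'd', 'e', 'c'] -> ['d', 'a', 'e', 'c']
'a': index 1 in ['d', 'a', 'e', 'c'] -> ['a', 'd', 'e', 'c']
'e': index 2 in ['a', 'd', 'e', 'c'] -> ['e', 'a', 'd', 'c']
'c': index 3 in ['e', 'a', 'd', 'c'] -> ['c', 'e', 'a', 'd']
'c': index 0 in ['c', 'e', 'a', 'd'] -> ['c', 'e', 'a', 'd']
'd': index 3 in ['c', 'e', 'a', 'd'] -> ['d', 'c', 'e', 'a']
'c': index 1 in ['d', 'c', 'e', 'a'] -> ['c', 'd', 'e', 'a']


Output: [1, 3, 2, 3, 1, 1, 1, 2, 3, 0, 3, 1]


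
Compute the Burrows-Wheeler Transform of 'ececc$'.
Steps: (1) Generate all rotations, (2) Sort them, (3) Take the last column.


Rotations (sorted):
  0: $ececc -> last char: c
  1: c$ecec -> last char: c
  2: cc$ece -> last char: e
  3: cecc$e -> last char: e
  4: ecc$ec -> last char: c
  5: ececc$ -> last char: $


BWT = cceec$


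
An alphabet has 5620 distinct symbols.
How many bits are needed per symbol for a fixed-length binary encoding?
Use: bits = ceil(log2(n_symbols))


log2(5620) = 12.4564
Bracket: 2^12 = 4096 < 5620 <= 2^13 = 8192
So ceil(log2(5620)) = 13

bits = ceil(log2(5620)) = ceil(12.4564) = 13 bits


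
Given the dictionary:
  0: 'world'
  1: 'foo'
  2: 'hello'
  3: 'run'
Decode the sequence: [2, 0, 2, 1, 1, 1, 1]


Look up each index in the dictionary:
  2 -> 'hello'
  0 -> 'world'
  2 -> 'hello'
  1 -> 'foo'
  1 -> 'foo'
  1 -> 'foo'
  1 -> 'foo'

Decoded: "hello world hello foo foo foo foo"


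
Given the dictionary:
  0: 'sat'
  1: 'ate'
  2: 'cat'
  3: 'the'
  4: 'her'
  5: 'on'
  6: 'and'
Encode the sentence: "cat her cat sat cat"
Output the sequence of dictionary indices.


Look up each word in the dictionary:
  'cat' -> 2
  'her' -> 4
  'cat' -> 2
  'sat' -> 0
  'cat' -> 2

Encoded: [2, 4, 2, 0, 2]


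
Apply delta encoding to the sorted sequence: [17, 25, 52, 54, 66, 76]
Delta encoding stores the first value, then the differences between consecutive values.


First value: 17
Deltas:
  25 - 17 = 8
  52 - 25 = 27
  54 - 52 = 2
  66 - 54 = 12
  76 - 66 = 10


Delta encoded: [17, 8, 27, 2, 12, 10]


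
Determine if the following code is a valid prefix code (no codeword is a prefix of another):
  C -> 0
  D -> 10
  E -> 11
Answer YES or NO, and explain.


Checking each pair (does one codeword prefix another?):
  C='0' vs D='10': no prefix
  C='0' vs E='11': no prefix
  D='10' vs C='0': no prefix
  D='10' vs E='11': no prefix
  E='11' vs C='0': no prefix
  E='11' vs D='10': no prefix
No violation found over all pairs.

YES -- this is a valid prefix code. No codeword is a prefix of any other codeword.


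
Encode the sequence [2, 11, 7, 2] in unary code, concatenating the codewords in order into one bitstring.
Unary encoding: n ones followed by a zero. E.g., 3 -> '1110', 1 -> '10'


Encode each number as n ones followed by a terminating 0:
  2 -> 110 (3 bits)
  11 -> 111111111110 (12 bits)
  7 -> 11111110 (8 bits)
  2 -> 110 (3 bits)
Total length = 3 + 12 + 8 + 3 = 26 bits.

Unary([2, 11, 7, 2]) = 11011111111111011111110110 (26 bits)


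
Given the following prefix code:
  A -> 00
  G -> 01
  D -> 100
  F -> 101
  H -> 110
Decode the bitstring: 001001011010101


Decoding step by step:
Bits 00 -> A
Bits 100 -> D
Bits 101 -> F
Bits 101 -> F
Bits 01 -> G
Bits 01 -> G


Decoded message: ADFFGG


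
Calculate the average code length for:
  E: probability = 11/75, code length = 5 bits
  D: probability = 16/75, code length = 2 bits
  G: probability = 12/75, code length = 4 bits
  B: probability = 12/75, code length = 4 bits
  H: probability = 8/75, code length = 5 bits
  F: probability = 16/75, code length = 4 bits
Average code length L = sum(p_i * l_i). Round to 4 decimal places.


Weighted contributions p_i * l_i:
  E: (11/75) * 5 = 55/75
  D: (16/75) * 2 = 32/75
  G: (12/75) * 4 = 48/75
  B: (12/75) * 4 = 48/75
  H: (8/75) * 5 = 40/75
  F: (16/75) * 4 = 64/75
Sum = (55 + 32 + 48 + 48 + 40 + 64)/75 = 287/75

L = 287/75 = 3.8267 bits/symbol


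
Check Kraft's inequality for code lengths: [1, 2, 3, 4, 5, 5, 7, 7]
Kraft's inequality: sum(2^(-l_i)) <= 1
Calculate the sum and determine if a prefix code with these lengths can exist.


Sum = 2^(-1) + 2^(-2) + 2^(-3) + 2^(-4) + 2^(-5) + 2^(-5) + 2^(-7) + 2^(-7)
    = 0.5 + 0.25 + 0.125 + 0.0625 + 0.03125 + 0.03125 + 0.0078125 + 0.0078125
    = 130/128 = 1.015625
Since 1.015625 > 1, Kraft's inequality is NOT satisfied.
A prefix code with these lengths CANNOT exist.

Kraft sum = 1.015625. Not satisfied.


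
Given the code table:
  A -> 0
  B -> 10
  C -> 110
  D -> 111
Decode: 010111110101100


Decoding:
0 -> A
10 -> B
111 -> D
110 -> C
10 -> B
110 -> C
0 -> A


Result: ABDCBCA


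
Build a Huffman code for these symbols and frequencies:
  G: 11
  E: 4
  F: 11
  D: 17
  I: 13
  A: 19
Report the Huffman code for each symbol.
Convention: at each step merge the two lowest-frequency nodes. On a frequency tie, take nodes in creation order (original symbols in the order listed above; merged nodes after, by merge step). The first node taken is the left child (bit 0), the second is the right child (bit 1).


Huffman tree construction:
Step 1: Merge E(4) + G(11) = 15
Step 2: Merge F(11) + I(13) = 24
Step 3: Merge (E+G)(15) + D(17) = 32
Step 4: Merge A(19) + (F+I)(24) = 43
Step 5: Merge ((E+G)+D)(32) + (A+(F+I))(43) = 75
Read each symbol's code off the tree from the root (left child = 0, right child = 1).

Codes:
  G: 001 (length 3)
  E: 000 (length 3)
  F: 110 (length 3)
  D: 01 (length 2)
  I: 111 (length 3)
  A: 10 (length 2)
Average code length: 189/75 = 2.5200 bits/symbol


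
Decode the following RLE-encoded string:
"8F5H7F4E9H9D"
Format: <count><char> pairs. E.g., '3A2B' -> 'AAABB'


Expanding each <count><char> pair:
  8F -> 'FFFFFFFF'
  5H -> 'HHHHH'
  7F -> 'FFFFFFF'
  4E -> 'EEEE'
  9H -> 'HHHHHHHHH'
  9D -> 'DDDDDDDDD'

Decoded = FFFFFFFFHHHHHFFFFFFFEEEEHHHHHHHHHDDDDDDDDD


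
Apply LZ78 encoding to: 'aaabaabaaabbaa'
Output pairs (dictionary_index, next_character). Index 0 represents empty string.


LZ78 encoding steps:
Dictionary: {0: ''}
Step 1: w='' (idx 0), next='a' -> output (0, 'a'), add 'a' as idx 1
Step 2: w='a' (idx 1), next='a' -> output (1, 'a'), add 'aa' as idx 2
Step 3: w='' (idx 0), next='b' -> output (0, 'b'), add 'b' as idx 3
Step 4: w='aa' (idx 2), next='b' -> output (2, 'b'), add 'aab' as idx 4
Step 5: w='aa' (idx 2), next='a' -> output (2, 'a'), add 'aaa' as idx 5
Step 6: w='b' (idx 3), next='b' -> output (3, 'b'), add 'bb' as idx 6
Step 7: w='aa' (idx 2), end of input -> output (2, '')


Encoded: [(0, 'a'), (1, 'a'), (0, 'b'), (2, 'b'), (2, 'a'), (3, 'b'), (2, '')]


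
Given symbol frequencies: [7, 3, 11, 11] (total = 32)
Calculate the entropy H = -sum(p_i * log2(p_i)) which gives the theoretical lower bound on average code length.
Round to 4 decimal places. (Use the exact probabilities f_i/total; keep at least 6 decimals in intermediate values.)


Per-symbol terms -p_i * log2(p_i) with p_i = f_i/32:
  p = 7/32 = 0.218750: log2(p) = -2.192645, -p*log2(p) = 0.479641
  p = 3/32 = 0.093750: log2(p) = -3.415037, -p*log2(p) = 0.320160
  p = 11/32 = 0.343750: log2(p) = -1.540568, -p*log2(p) = 0.529570
  p = 11/32 = 0.343750: log2(p) = -1.540568, -p*log2(p) = 0.529570
H = 0.479641 + 0.320160 + 0.529570 + 0.529570 = 1.858941

H = 1.8589 bits/symbol


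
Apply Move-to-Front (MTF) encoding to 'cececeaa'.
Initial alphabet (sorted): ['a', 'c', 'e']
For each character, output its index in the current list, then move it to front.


MTF encoding:
'c': index 1 in ['a', 'c', 'e'] -> ['c', 'a', 'e']
'e': index 2 in ['c', 'a', 'e'] -> ['e', 'c', 'a']
'c': index 1 in ['e', 'c', 'a'] -> ['c', 'e', 'a']
'e': index 1 in ['c', 'e', 'a'] -> ['e', 'c', 'a']
'c': index 1 in ['e', 'c', 'a'] -> ['c', 'e', 'a']
'e': index 1 in ['c', 'e', 'a'] -> ['e', 'c', 'a']
'a': index 2 in ['e', 'c', 'a'] -> ['a', 'e', 'c']
'a': index 0 in ['a', 'e', 'c'] -> ['a', 'e', 'c']


Output: [1, 2, 1, 1, 1, 1, 2, 0]


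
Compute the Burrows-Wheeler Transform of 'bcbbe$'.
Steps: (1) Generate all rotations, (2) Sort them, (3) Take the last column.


Rotations (sorted):
  0: $bcbbe -> last char: e
  1: bbe$bc -> last char: c
  2: bcbbe$ -> last char: $
  3: be$bcb -> last char: b
  4: cbbe$b -> last char: b
  5: e$bcbb -> last char: b


BWT = ec$bbb


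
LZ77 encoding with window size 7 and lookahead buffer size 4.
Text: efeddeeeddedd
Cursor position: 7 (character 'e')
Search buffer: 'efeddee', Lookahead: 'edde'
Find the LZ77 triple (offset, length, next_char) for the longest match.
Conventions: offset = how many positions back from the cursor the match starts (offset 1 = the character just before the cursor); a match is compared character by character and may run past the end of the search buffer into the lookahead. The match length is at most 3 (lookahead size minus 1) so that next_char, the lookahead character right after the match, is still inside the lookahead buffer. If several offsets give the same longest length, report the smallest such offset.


Try each offset into the search buffer:
  offset=1 (pos 6, char 'e'): match length 1
  offset=2 (pos 5, char 'e'): match length 1
  offset=3 (pos 4, char 'd'): match length 0
  offset=4 (pos 3, char 'd'): match length 0
  offset=5 (pos 2, char 'e'): match length 3
  offset=6 (pos 1, char 'f'): match length 0
  offset=7 (pos 0, char 'e'): match length 1
Longest match has length 3 at offset 5.
next_char = character at position 7 + 3 = 10 -> 'e'

Best match: offset=5, length=3 (matching 'edd' starting at position 2)
LZ77 triple: (5, 3, 'e')


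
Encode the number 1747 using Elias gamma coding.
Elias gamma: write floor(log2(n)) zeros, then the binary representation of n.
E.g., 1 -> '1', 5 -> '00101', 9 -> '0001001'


num_bits = floor(log2(1747)) + 1 = 11
leading_zeros = num_bits - 1 = 10
binary(1747) = 11011010011

Elias gamma(1747) = '0000000000' + '11011010011' = 000000000011011010011 (21 bits)
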